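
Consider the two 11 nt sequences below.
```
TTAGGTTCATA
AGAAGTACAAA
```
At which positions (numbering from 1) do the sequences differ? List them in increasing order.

1, 2, 4, 7, 10

Scanning 1-based: 1: T/A; 2: T/G; 4: G/A; 7: T/A; 10: T/A.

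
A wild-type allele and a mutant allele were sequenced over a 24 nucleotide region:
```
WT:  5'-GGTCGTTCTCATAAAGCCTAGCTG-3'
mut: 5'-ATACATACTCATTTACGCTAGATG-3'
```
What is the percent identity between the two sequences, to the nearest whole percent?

Mismatches at positions 1, 2, 3, 5, 7, 13, 14, 16, 17, 22 (1-based): 10 of 24.
Identical positions: 14/24 = 58.33% → 58%.

58%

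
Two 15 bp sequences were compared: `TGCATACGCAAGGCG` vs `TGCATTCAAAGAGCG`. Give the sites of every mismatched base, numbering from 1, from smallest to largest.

6, 8, 9, 11, 12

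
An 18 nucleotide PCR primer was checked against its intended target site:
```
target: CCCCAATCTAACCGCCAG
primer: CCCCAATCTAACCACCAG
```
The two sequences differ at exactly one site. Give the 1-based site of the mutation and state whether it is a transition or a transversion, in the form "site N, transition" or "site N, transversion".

Site 14 changes G→A. G is a purine and A is a purine, so this is a transition.

site 14, transition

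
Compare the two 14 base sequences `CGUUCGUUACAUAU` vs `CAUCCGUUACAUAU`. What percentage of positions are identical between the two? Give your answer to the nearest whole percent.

86%

2 positions differ (2, 4), so 12 of 14 match: 12/14 = 85.71%.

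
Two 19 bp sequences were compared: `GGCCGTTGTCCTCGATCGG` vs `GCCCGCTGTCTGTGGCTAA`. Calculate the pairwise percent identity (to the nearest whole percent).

47%

Mismatches at positions 2, 6, 11, 12, 13, 15, 16, 17, 18, 19 (1-based): 10 of 19.
Identical positions: 9/19 = 47.37% → 47%.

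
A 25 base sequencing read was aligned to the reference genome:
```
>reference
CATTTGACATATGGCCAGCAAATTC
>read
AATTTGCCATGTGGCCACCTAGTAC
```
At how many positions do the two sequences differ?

The sequences differ at positions 1, 7, 11, 18, 20, 22, 24 (1-based) — 7 in total.

7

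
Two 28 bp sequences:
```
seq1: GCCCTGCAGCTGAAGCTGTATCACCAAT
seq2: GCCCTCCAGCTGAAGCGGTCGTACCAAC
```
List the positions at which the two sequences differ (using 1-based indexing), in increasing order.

Scanning 1-based: 6: G/C; 17: T/G; 20: A/C; 21: T/G; 22: C/T; 28: T/C.

6, 17, 20, 21, 22, 28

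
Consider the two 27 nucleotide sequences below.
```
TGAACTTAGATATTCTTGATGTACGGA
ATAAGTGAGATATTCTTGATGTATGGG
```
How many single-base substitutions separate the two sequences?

6

Mismatches (1-based): base 1: T→A; base 2: G→T; base 5: C→G; base 7: T→G; base 24: C→T; base 27: A→G.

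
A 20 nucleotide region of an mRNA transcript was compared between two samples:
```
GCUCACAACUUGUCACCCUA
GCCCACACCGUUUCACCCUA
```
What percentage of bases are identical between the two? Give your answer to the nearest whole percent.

80%

Mismatches at positions 3, 8, 10, 12 (1-based): 4 of 20.
Identical positions: 16/20 = 80% → 80%.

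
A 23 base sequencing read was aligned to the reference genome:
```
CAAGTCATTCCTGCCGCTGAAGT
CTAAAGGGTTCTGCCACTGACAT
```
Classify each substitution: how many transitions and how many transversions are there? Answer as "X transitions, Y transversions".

Mismatches (1-based):
base 2: A→T (purine→pyrimidine, transversion)
base 4: G→A (purine→purine, transition)
base 5: T→A (pyrimidine→purine, transversion)
base 6: C→G (pyrimidine→purine, transversion)
base 7: A→G (purine→purine, transition)
base 8: T→G (pyrimidine→purine, transversion)
base 10: C→T (pyrimidine→pyrimidine, transition)
base 16: G→A (purine→purine, transition)
base 21: A→C (purine→pyrimidine, transversion)
base 22: G→A (purine→purine, transition)

5 transitions, 5 transversions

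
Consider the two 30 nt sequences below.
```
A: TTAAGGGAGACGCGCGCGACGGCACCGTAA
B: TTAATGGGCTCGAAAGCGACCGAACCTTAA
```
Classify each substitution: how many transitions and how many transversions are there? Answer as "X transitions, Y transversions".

2 transitions, 8 transversions

Mismatches (1-based):
site 5: G→T (purine→pyrimidine, transversion)
site 8: A→G (purine→purine, transition)
site 9: G→C (purine→pyrimidine, transversion)
site 10: A→T (purine→pyrimidine, transversion)
site 13: C→A (pyrimidine→purine, transversion)
site 14: G→A (purine→purine, transition)
site 15: C→A (pyrimidine→purine, transversion)
site 21: G→C (purine→pyrimidine, transversion)
site 23: C→A (pyrimidine→purine, transversion)
site 27: G→T (purine→pyrimidine, transversion)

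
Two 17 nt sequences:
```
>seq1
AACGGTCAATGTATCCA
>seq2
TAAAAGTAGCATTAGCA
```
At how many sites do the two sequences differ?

12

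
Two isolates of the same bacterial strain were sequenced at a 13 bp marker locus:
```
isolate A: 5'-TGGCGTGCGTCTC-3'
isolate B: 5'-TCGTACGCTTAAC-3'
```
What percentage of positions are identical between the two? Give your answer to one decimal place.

46.2%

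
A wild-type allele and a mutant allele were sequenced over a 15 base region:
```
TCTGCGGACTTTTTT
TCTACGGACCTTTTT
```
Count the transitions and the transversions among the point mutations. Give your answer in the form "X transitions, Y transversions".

Mismatches (1-based):
base 4: G→A (purine→purine, transition)
base 10: T→C (pyrimidine→pyrimidine, transition)

2 transitions, 0 transversions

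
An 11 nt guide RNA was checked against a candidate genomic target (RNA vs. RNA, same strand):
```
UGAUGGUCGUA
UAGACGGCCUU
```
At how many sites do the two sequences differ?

7

The sequences differ at sites 2, 3, 4, 5, 7, 9, 11 (1-based) — 7 in total.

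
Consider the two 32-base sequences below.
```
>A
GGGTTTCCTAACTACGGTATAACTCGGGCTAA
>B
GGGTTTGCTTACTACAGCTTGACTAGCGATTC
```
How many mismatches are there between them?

11

The sequences differ at positions 7, 10, 16, 18, 19, 21, 25, 27, 29, 31, 32 (1-based) — 11 in total.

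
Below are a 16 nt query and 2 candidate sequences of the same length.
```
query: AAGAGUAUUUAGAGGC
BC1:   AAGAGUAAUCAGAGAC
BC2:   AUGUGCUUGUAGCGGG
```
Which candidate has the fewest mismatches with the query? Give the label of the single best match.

BC1

BC1 differs at 3 positions; BC2 differs at 7 positions. The closest is BC1.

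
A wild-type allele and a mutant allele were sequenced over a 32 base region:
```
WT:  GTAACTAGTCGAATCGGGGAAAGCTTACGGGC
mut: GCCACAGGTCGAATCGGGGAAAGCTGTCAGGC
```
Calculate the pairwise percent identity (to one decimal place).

78.1%

7 positions differ (2, 3, 6, 7, 26, 27, 29), so 25 of 32 match: 25/32 = 78.12%.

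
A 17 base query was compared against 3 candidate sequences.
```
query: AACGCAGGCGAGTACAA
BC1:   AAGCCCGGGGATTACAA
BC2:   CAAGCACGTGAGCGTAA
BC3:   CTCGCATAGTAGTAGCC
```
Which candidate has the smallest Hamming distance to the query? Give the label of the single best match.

BC1 differs at 5 sites; BC2 differs at 7 sites; BC3 differs at 9 sites. The closest is BC1.

BC1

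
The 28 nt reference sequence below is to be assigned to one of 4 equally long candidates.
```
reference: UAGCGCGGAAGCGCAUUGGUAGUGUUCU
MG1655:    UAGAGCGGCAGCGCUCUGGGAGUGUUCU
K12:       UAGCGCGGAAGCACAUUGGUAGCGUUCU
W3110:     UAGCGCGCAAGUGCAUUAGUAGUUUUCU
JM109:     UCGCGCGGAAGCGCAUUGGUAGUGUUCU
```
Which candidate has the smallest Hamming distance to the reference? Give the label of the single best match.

JM109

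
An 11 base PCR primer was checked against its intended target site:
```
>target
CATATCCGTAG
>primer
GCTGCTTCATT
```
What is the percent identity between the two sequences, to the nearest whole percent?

9%

10 positions differ (1, 2, 4, 5, 6, 7, 8, 9, 10, 11), so 1 of 11 match: 1/11 = 9.091%.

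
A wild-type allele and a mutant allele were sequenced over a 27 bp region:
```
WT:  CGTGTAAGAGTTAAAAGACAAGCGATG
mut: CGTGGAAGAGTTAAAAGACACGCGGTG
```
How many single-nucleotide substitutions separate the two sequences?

Comparing position by position, 3 bases differ: 5 (T/G), 21 (A/C), 25 (A/G).

3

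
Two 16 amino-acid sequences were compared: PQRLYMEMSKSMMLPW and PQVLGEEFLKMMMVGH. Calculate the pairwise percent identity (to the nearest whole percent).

Mismatches at positions 3, 5, 6, 8, 9, 11, 14, 15, 16 (1-based): 9 of 16.
Identical positions: 7/16 = 43.75% → 44%.

44%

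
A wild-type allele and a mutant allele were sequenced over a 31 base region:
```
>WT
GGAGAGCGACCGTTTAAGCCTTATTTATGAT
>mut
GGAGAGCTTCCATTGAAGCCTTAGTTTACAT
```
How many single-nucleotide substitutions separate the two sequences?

Comparing position by position, 8 positions differ: 8 (G/T), 9 (A/T), 12 (G/A), 15 (T/G), 24 (T/G), 27 (A/T), 28 (T/A), 29 (G/C).

8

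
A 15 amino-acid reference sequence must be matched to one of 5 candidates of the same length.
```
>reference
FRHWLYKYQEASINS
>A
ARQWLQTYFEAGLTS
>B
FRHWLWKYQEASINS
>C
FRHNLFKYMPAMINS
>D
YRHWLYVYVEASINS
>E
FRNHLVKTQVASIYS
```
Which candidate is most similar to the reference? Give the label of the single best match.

Hamming distances to reference — A: 8; B: 1; C: 5; D: 3; E: 6.
Smallest is B with 1 mismatch.

B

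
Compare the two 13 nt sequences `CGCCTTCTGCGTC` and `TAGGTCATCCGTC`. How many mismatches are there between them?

Mismatches (1-based): base 1: C→T; base 2: G→A; base 3: C→G; base 4: C→G; base 6: T→C; base 7: C→A; base 9: G→C.

7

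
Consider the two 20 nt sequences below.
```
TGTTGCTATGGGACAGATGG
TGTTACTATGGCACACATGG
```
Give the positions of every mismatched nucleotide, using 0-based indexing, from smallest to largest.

Scanning 0-based: 4: G/A; 11: G/C; 15: G/C.

4, 11, 15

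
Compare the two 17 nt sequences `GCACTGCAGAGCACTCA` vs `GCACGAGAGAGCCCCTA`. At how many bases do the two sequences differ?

The sequences differ at bases 5, 6, 7, 13, 15, 16 (1-based) — 6 in total.

6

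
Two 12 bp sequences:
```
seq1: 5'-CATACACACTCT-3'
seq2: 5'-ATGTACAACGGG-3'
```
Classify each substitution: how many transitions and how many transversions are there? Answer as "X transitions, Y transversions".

Transitions (purine↔purine or pyrimidine↔pyrimidine): none.
Transversions (purine↔pyrimidine): 1 C→A, 2 A→T, 3 T→G, 4 A→T, 5 C→A, 6 A→C, 7 C→A, 10 T→G, 11 C→G, 12 T→G.

0 transitions, 10 transversions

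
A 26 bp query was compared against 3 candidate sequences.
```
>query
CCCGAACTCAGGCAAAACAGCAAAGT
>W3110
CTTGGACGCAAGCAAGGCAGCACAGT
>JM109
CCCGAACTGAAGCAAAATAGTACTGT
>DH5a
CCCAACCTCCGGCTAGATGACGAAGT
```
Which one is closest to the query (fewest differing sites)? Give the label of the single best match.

JM109

Hamming distances to query — W3110: 8; JM109: 6; DH5a: 9.
Smallest is JM109 with 6 mismatches.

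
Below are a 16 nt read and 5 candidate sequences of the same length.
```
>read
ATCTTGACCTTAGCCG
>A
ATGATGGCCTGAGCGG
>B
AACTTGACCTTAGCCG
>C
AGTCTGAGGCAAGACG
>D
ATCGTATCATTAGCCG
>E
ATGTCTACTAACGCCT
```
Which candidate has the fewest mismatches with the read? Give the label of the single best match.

B

A differs at 5 bases; B differs at 1 base; C differs at 8 bases; D differs at 4 bases; E differs at 8 bases. The closest is B.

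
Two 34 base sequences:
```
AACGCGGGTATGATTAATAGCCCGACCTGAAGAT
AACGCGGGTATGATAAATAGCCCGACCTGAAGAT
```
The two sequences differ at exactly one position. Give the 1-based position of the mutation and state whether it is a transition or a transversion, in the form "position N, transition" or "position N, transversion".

The sequences differ only at position 15: T→A (pyrimidine→purine), a transversion.

position 15, transversion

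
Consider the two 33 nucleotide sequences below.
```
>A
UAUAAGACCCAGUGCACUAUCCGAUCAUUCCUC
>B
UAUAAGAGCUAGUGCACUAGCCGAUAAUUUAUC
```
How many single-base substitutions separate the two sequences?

6

Comparing position by position, 6 bases differ: 8 (C/G), 10 (C/U), 20 (U/G), 26 (C/A), 30 (C/U), 31 (C/A).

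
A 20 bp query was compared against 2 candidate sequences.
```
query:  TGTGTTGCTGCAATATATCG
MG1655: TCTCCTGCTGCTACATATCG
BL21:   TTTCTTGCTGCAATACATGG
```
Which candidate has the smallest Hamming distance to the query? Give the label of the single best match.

BL21

MG1655 differs at 5 positions; BL21 differs at 4 positions. The closest is BL21.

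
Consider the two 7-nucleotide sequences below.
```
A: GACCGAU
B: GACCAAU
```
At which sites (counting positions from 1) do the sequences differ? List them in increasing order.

5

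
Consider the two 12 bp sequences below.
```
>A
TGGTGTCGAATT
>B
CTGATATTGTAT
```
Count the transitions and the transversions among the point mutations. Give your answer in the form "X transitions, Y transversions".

Transitions (purine↔purine or pyrimidine↔pyrimidine): 1 T→C, 7 C→T, 9 A→G.
Transversions (purine↔pyrimidine): 2 G→T, 4 T→A, 5 G→T, 6 T→A, 8 G→T, 10 A→T, 11 T→A.

3 transitions, 7 transversions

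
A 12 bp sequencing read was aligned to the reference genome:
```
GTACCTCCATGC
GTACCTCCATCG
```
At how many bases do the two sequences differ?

2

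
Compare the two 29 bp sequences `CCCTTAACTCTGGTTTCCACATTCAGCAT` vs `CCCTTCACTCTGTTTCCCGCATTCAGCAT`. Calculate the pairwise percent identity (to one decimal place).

Mismatches at positions 6, 13, 16, 19 (1-based): 4 of 29.
Identical positions: 25/29 = 86.21% → 86.2%.

86.2%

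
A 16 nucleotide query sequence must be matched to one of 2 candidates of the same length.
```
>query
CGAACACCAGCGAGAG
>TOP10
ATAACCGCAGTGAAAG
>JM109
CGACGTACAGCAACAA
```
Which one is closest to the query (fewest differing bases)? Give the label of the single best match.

TOP10

TOP10 differs at 6 bases; JM109 differs at 7 bases. The closest is TOP10.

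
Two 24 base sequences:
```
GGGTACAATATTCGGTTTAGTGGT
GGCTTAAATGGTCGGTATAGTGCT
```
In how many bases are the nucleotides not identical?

Comparing position by position, 7 bases differ: 3 (G/C), 5 (A/T), 6 (C/A), 10 (A/G), 11 (T/G), 17 (T/A), 23 (G/C).

7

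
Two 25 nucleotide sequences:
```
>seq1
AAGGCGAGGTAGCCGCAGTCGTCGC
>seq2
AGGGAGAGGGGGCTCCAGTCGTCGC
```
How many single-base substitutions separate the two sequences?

6

Comparing position by position, 6 positions differ: 2 (A/G), 5 (C/A), 10 (T/G), 11 (A/G), 14 (C/T), 15 (G/C).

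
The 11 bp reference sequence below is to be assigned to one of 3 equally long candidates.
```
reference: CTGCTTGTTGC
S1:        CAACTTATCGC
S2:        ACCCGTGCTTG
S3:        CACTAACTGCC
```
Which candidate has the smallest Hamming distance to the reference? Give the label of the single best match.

S1

Hamming distances to reference — S1: 4; S2: 7; S3: 8.
Smallest is S1 with 4 mismatches.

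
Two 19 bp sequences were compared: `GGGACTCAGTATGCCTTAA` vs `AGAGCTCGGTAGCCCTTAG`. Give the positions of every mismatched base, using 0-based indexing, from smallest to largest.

0, 2, 3, 7, 11, 12, 18

Scanning 0-based: 0: G/A; 2: G/A; 3: A/G; 7: A/G; 11: T/G; 12: G/C; 18: A/G.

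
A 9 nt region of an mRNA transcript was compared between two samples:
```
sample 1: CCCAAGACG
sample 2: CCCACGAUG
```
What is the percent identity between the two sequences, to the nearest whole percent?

78%

Mismatches at positions 5, 8 (1-based): 2 of 9.
Identical positions: 7/9 = 77.78% → 78%.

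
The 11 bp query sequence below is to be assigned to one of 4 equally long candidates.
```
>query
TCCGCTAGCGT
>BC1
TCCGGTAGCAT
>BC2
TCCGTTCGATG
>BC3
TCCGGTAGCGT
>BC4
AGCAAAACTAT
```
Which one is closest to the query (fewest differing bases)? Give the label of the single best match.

BC3

Hamming distances to query — BC1: 2; BC2: 5; BC3: 1; BC4: 8.
Smallest is BC3 with 1 mismatch.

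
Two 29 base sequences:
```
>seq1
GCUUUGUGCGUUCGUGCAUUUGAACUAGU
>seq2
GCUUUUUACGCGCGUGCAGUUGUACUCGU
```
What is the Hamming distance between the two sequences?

Comparing position by position, 7 sites differ: 6 (G/U), 8 (G/A), 11 (U/C), 12 (U/G), 19 (U/G), 23 (A/U), 27 (A/C).

7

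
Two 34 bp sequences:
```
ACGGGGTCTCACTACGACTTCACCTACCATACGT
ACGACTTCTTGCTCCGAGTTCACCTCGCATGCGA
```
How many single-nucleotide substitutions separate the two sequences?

11

The sequences differ at positions 4, 5, 6, 10, 11, 14, 18, 26, 27, 31, 34 (1-based) — 11 in total.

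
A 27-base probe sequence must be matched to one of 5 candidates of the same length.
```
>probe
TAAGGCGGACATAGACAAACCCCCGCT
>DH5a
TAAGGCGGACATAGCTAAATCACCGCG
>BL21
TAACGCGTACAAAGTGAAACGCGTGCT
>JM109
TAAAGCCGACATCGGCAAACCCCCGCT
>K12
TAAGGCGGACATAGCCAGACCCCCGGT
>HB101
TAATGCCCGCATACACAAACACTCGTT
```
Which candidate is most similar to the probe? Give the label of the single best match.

DH5a differs at 5 positions; BL21 differs at 8 positions; JM109 differs at 4 positions; K12 differs at 3 positions; HB101 differs at 8 positions. The closest is K12.

K12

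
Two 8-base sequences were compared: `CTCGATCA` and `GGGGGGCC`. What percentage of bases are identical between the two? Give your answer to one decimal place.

25.0%

Mismatches at positions 1, 2, 3, 5, 6, 8 (1-based): 6 of 8.
Identical positions: 2/8 = 25% → 25.0%.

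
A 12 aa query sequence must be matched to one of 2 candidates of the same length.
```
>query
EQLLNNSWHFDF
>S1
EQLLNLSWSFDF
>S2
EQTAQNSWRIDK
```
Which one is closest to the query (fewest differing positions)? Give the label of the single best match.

S1 differs at 2 positions; S2 differs at 6 positions. The closest is S1.

S1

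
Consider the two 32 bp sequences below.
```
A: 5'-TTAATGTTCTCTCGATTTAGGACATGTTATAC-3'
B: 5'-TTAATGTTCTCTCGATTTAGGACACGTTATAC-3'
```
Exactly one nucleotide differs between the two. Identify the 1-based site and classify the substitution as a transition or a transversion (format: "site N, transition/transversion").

The sequences differ only at site 25: T→C (pyrimidine→pyrimidine), a transition.

site 25, transition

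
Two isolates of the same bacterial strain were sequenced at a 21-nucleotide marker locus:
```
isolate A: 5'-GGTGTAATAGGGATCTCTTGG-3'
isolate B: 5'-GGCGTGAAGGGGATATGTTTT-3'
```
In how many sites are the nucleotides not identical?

8

The sequences differ at sites 3, 6, 8, 9, 15, 17, 20, 21 (1-based) — 8 in total.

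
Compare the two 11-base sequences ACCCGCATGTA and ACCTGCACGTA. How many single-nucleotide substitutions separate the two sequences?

Comparing position by position, 2 positions differ: 4 (C/T), 8 (T/C).

2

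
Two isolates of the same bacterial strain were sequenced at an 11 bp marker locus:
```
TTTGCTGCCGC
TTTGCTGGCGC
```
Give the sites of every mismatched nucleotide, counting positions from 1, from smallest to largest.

Differences at site 8 (C→G).

8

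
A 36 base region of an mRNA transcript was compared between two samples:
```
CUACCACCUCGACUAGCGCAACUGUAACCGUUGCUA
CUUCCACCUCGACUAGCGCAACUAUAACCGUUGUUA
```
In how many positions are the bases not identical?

Mismatches (1-based): position 3: A→U; position 24: G→A; position 34: C→U.

3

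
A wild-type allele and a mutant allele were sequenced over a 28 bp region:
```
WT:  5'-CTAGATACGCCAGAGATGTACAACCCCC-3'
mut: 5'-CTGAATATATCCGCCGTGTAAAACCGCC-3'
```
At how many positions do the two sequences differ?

11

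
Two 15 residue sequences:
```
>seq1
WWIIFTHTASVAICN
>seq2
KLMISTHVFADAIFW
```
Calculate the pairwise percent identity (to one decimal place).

Mismatches at positions 1, 2, 3, 5, 8, 9, 10, 11, 14, 15 (1-based): 10 of 15.
Identical positions: 5/15 = 33.33% → 33.3%.

33.3%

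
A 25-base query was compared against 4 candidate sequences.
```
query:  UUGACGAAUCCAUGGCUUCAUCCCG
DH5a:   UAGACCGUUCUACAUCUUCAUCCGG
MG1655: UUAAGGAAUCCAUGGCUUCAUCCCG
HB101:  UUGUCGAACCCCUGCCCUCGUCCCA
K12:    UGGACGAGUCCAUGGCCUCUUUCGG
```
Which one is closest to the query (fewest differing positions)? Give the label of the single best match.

DH5a differs at 9 positions; MG1655 differs at 2 positions; HB101 differs at 7 positions; K12 differs at 6 positions. The closest is MG1655.

MG1655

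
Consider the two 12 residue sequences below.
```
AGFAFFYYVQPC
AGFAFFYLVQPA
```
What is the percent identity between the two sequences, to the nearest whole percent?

2 positions differ (8, 12), so 10 of 12 match: 10/12 = 83.33%.

83%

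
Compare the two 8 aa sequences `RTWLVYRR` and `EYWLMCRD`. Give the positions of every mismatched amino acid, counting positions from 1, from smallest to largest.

Scanning 1-based: 1: R/E; 2: T/Y; 5: V/M; 6: Y/C; 8: R/D.

1, 2, 5, 6, 8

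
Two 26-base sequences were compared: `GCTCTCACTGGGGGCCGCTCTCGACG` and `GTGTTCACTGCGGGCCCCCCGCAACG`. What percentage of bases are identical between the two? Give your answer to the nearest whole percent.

Mismatches at positions 2, 3, 4, 11, 17, 19, 21, 23 (1-based): 8 of 26.
Identical positions: 18/26 = 69.23% → 69%.

69%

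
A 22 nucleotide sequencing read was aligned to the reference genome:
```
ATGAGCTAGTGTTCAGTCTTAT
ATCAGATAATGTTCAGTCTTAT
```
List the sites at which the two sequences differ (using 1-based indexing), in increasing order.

3, 6, 9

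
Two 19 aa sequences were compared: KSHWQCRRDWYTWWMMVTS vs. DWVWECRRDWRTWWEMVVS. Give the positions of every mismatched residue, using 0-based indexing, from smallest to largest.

Differences at position 0 (K→D), position 1 (S→W), position 2 (H→V), position 4 (Q→E), position 10 (Y→R), position 14 (M→E), position 17 (T→V).

0, 1, 2, 4, 10, 14, 17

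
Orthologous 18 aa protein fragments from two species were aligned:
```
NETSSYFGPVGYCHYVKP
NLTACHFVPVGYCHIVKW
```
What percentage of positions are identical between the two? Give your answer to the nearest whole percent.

61%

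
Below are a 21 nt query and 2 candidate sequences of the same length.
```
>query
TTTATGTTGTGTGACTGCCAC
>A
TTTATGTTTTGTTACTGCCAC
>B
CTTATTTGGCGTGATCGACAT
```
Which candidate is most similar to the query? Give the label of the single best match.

A differs at 2 positions; B differs at 8 positions. The closest is A.

A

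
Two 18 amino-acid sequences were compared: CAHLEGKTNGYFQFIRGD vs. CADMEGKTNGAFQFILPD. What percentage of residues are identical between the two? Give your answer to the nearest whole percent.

72%

Mismatches at positions 3, 4, 11, 16, 17 (1-based): 5 of 18.
Identical positions: 13/18 = 72.22% → 72%.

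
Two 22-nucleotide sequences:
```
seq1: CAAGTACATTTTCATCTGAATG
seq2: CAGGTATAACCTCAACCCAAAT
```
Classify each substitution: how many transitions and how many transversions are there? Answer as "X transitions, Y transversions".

5 transitions, 5 transversions

Mismatches (1-based):
position 3: A→G (purine→purine, transition)
position 7: C→T (pyrimidine→pyrimidine, transition)
position 9: T→A (pyrimidine→purine, transversion)
position 10: T→C (pyrimidine→pyrimidine, transition)
position 11: T→C (pyrimidine→pyrimidine, transition)
position 15: T→A (pyrimidine→purine, transversion)
position 17: T→C (pyrimidine→pyrimidine, transition)
position 18: G→C (purine→pyrimidine, transversion)
position 21: T→A (pyrimidine→purine, transversion)
position 22: G→T (purine→pyrimidine, transversion)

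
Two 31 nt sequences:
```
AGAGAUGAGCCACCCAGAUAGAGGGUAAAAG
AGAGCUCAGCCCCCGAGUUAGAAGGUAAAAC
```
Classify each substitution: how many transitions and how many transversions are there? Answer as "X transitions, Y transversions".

Transitions (purine↔purine or pyrimidine↔pyrimidine): 23 G→A.
Transversions (purine↔pyrimidine): 5 A→C, 7 G→C, 12 A→C, 15 C→G, 18 A→U, 31 G→C.

1 transition, 6 transversions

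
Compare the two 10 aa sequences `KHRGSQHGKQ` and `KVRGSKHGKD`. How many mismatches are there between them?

3

Mismatches (1-based): residue 2: H→V; residue 6: Q→K; residue 10: Q→D.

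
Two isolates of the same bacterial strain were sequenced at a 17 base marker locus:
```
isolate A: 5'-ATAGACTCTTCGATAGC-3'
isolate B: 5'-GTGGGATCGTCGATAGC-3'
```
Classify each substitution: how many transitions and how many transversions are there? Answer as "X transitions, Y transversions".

3 transitions, 2 transversions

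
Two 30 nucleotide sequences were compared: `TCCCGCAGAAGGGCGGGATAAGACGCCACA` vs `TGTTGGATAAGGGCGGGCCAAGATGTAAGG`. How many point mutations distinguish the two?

The sequences differ at positions 2, 3, 4, 6, 8, 18, 19, 24, 26, 27, 29, 30 (1-based) — 12 in total.

12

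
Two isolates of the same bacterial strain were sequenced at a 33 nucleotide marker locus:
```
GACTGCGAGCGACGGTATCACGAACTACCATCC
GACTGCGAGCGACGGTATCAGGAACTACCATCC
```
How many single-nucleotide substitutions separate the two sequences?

1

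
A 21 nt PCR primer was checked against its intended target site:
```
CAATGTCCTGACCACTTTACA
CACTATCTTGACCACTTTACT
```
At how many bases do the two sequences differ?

4

The sequences differ at bases 3, 5, 8, 21 (1-based) — 4 in total.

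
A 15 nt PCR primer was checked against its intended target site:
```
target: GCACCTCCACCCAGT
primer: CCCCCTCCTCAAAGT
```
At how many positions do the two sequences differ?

5

The sequences differ at positions 1, 3, 9, 11, 12 (1-based) — 5 in total.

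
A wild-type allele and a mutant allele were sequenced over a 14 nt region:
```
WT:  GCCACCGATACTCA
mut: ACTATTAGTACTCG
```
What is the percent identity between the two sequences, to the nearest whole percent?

50%

Mismatches at positions 1, 3, 5, 6, 7, 8, 14 (1-based): 7 of 14.
Identical positions: 7/14 = 50% → 50%.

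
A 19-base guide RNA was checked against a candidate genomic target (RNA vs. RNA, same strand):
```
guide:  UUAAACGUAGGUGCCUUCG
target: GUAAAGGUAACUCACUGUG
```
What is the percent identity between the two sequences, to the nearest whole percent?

8 positions differ (1, 6, 10, 11, 13, 14, 17, 18), so 11 of 19 match: 11/19 = 57.89%.

58%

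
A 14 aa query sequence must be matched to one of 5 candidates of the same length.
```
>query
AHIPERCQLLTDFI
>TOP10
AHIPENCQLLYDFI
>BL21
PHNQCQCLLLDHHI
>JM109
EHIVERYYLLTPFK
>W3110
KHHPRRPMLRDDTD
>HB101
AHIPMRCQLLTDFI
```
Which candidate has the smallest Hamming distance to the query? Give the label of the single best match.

Hamming distances to query — TOP10: 2; BL21: 9; JM109: 6; W3110: 9; HB101: 1.
Smallest is HB101 with 1 mismatch.

HB101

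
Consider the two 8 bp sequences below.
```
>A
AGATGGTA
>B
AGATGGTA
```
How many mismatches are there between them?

0

The two sequences are identical at every position.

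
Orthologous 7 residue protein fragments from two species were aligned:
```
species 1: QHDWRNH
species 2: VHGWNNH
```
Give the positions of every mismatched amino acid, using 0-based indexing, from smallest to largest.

0, 2, 4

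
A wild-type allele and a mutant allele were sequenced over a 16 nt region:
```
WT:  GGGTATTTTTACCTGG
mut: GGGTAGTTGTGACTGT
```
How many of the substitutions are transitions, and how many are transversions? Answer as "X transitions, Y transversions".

Transitions (purine↔purine or pyrimidine↔pyrimidine): 11 A→G.
Transversions (purine↔pyrimidine): 6 T→G, 9 T→G, 12 C→A, 16 G→T.

1 transition, 4 transversions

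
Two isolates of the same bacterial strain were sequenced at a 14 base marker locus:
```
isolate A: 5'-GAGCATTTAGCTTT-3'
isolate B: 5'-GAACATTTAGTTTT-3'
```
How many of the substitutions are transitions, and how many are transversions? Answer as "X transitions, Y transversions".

2 transitions, 0 transversions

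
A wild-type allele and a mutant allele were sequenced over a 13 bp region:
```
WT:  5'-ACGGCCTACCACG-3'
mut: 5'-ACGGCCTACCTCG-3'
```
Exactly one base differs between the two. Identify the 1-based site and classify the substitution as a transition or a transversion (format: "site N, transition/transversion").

The sequences differ only at site 11: A→T (purine→pyrimidine), a transversion.

site 11, transversion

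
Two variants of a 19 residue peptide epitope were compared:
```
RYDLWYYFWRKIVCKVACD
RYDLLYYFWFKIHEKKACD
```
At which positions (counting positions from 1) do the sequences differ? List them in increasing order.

Scanning 1-based: 5: W/L; 10: R/F; 13: V/H; 14: C/E; 16: V/K.

5, 10, 13, 14, 16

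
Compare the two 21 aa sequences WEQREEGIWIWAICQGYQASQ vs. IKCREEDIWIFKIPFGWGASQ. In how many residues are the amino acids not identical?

The sequences differ at residues 1, 2, 3, 7, 11, 12, 14, 15, 17, 18 (1-based) — 10 in total.

10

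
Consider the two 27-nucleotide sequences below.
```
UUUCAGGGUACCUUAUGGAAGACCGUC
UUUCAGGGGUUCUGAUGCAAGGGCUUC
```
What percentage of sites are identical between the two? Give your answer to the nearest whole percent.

Mismatches at positions 9, 10, 11, 14, 18, 22, 23, 25 (1-based): 8 of 27.
Identical positions: 19/27 = 70.37% → 70%.

70%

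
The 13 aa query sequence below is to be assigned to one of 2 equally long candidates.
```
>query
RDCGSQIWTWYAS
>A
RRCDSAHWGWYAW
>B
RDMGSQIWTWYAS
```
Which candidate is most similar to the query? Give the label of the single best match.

A differs at 6 positions; B differs at 1 position. The closest is B.

B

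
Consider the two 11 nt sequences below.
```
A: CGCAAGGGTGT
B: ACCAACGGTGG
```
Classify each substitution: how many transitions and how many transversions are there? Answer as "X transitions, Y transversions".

0 transitions, 4 transversions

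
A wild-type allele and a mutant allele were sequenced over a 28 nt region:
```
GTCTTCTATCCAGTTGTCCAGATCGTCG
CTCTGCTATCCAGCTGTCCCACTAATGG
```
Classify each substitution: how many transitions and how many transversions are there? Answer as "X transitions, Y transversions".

Mismatches (1-based):
site 1: G→C (purine→pyrimidine, transversion)
site 5: T→G (pyrimidine→purine, transversion)
site 14: T→C (pyrimidine→pyrimidine, transition)
site 20: A→C (purine→pyrimidine, transversion)
site 21: G→A (purine→purine, transition)
site 22: A→C (purine→pyrimidine, transversion)
site 24: C→A (pyrimidine→purine, transversion)
site 25: G→A (purine→purine, transition)
site 27: C→G (pyrimidine→purine, transversion)

3 transitions, 6 transversions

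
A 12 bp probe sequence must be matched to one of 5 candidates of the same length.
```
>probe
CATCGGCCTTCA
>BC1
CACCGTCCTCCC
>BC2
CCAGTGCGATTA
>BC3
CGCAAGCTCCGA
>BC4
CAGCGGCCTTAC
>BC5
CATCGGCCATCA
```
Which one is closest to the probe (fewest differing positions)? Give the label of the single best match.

BC1 differs at 4 positions; BC2 differs at 7 positions; BC3 differs at 8 positions; BC4 differs at 3 positions; BC5 differs at 1 position. The closest is BC5.

BC5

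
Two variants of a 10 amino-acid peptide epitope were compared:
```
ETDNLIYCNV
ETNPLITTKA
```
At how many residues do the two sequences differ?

6

Comparing position by position, 6 residues differ: 3 (D/N), 4 (N/P), 7 (Y/T), 8 (C/T), 9 (N/K), 10 (V/A).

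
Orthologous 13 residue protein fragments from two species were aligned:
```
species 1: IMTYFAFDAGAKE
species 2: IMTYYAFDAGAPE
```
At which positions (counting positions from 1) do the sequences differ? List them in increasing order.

Scanning 1-based: 5: F/Y; 12: K/P.

5, 12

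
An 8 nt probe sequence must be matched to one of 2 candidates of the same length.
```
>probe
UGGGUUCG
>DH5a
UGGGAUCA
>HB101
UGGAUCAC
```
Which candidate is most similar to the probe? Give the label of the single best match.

DH5a

DH5a differs at 2 sites; HB101 differs at 4 sites. The closest is DH5a.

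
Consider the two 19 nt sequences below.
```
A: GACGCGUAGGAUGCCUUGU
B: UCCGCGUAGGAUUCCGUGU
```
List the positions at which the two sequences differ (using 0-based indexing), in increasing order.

0, 1, 12, 15

Differences at position 0 (G→U), position 1 (A→C), position 12 (G→U), position 15 (U→G).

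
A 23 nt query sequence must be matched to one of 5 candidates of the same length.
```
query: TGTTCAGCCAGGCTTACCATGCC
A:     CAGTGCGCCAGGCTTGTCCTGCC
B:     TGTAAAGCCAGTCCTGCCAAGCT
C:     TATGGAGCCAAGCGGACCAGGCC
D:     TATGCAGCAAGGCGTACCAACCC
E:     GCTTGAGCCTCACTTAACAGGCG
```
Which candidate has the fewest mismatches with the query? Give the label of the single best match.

D

A differs at 8 positions; B differs at 7 positions; C differs at 7 positions; D differs at 6 positions; E differs at 9 positions. The closest is D.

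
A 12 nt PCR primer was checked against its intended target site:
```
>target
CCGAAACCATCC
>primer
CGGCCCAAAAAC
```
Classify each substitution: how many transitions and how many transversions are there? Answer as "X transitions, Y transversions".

Transitions (purine↔purine or pyrimidine↔pyrimidine): none.
Transversions (purine↔pyrimidine): 2 C→G, 4 A→C, 5 A→C, 6 A→C, 7 C→A, 8 C→A, 10 T→A, 11 C→A.

0 transitions, 8 transversions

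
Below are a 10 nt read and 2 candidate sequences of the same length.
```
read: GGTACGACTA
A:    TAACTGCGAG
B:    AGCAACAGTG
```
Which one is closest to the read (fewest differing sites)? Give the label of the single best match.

A differs at 9 sites; B differs at 6 sites. The closest is B.

B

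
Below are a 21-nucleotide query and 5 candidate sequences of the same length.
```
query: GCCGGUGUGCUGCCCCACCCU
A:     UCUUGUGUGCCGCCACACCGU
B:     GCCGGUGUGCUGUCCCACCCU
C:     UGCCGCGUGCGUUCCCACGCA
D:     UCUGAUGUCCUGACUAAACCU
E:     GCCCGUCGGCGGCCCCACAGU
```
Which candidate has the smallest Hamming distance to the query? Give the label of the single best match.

B

A differs at 6 sites; B differs at 1 site; C differs at 9 sites; D differs at 8 sites; E differs at 6 sites. The closest is B.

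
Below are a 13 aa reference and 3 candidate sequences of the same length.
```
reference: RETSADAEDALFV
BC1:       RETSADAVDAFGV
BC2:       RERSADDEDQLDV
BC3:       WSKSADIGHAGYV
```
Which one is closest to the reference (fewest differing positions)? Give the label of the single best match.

Hamming distances to reference — BC1: 3; BC2: 4; BC3: 8.
Smallest is BC1 with 3 mismatches.

BC1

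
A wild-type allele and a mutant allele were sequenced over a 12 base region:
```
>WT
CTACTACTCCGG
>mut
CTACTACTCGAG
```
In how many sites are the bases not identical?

2

Comparing position by position, 2 sites differ: 10 (C/G), 11 (G/A).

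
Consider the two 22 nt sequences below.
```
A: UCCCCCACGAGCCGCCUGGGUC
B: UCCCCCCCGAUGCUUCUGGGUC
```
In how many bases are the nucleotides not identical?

5

Comparing position by position, 5 bases differ: 7 (A/C), 11 (G/U), 12 (C/G), 14 (G/U), 15 (C/U).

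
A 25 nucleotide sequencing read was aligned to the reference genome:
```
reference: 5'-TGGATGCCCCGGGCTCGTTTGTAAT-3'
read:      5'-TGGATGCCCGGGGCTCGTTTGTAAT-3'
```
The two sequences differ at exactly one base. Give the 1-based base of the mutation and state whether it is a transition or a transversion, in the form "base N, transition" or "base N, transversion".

Base 10 changes C→G. C is a pyrimidine and G is a purine, so this is a transversion.

base 10, transversion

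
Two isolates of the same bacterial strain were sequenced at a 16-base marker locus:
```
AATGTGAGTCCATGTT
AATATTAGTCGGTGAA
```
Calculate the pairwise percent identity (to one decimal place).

Mismatches at positions 4, 6, 11, 12, 15, 16 (1-based): 6 of 16.
Identical positions: 10/16 = 62.5% → 62.5%.

62.5%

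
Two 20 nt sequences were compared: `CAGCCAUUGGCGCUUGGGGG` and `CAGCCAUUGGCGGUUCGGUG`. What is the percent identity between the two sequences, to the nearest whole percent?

85%

Mismatches at positions 13, 16, 19 (1-based): 3 of 20.
Identical positions: 17/20 = 85% → 85%.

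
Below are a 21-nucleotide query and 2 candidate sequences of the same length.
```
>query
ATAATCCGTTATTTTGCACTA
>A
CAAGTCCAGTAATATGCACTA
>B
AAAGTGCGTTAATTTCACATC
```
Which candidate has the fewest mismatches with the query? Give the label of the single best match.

Hamming distances to query — A: 7; B: 9.
Smallest is A with 7 mismatches.

A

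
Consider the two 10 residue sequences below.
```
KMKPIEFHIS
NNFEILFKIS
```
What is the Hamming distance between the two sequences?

Mismatches (1-based): residue 1: K→N; residue 2: M→N; residue 3: K→F; residue 4: P→E; residue 6: E→L; residue 8: H→K.

6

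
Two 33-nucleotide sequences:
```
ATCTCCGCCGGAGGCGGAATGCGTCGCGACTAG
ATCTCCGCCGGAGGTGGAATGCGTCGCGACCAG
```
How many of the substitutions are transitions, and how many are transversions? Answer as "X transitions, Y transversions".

2 transitions, 0 transversions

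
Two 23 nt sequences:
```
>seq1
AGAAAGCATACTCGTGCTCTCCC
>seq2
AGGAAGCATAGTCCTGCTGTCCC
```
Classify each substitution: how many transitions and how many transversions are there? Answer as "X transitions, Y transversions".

Transitions (purine↔purine or pyrimidine↔pyrimidine): 3 A→G.
Transversions (purine↔pyrimidine): 11 C→G, 14 G→C, 19 C→G.

1 transition, 3 transversions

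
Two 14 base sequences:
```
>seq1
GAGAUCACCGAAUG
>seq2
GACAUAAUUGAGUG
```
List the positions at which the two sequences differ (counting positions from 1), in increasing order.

3, 6, 8, 9, 12

Scanning 1-based: 3: G/C; 6: C/A; 8: C/U; 9: C/U; 12: A/G.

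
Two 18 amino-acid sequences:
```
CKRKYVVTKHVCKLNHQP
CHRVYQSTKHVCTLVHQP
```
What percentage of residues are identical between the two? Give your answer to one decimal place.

6 positions differ (2, 4, 6, 7, 13, 15), so 12 of 18 match: 12/18 = 66.67%.

66.7%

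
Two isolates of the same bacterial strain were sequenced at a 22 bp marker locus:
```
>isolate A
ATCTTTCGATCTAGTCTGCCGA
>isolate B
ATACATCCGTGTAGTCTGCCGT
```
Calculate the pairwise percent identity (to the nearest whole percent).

7 positions differ (3, 4, 5, 8, 9, 11, 22), so 15 of 22 match: 15/22 = 68.18%.

68%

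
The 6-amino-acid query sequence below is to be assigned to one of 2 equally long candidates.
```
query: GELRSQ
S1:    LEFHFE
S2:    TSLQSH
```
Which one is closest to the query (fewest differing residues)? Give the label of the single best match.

S2

S1 differs at 5 residues; S2 differs at 4 residues. The closest is S2.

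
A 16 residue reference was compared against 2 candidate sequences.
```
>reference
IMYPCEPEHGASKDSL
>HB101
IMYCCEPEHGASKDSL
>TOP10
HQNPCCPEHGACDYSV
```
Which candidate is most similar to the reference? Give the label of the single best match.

Hamming distances to reference — HB101: 1; TOP10: 8.
Smallest is HB101 with 1 mismatch.

HB101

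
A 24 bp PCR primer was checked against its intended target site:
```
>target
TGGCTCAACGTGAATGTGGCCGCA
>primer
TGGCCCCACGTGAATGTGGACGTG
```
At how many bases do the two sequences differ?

Mismatches (1-based): base 5: T→C; base 7: A→C; base 20: C→A; base 23: C→T; base 24: A→G.

5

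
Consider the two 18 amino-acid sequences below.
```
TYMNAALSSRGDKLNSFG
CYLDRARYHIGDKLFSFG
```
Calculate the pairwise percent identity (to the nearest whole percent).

9 positions differ (1, 3, 4, 5, 7, 8, 9, 10, 15), so 9 of 18 match: 9/18 = 50%.

50%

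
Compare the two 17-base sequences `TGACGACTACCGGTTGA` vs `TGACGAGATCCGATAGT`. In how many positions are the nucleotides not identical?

6

Comparing position by position, 6 positions differ: 7 (C/G), 8 (T/A), 9 (A/T), 13 (G/A), 15 (T/A), 17 (A/T).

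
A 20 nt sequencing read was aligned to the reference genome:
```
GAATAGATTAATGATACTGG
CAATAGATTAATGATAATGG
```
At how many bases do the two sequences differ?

2

The sequences differ at bases 1, 17 (1-based) — 2 in total.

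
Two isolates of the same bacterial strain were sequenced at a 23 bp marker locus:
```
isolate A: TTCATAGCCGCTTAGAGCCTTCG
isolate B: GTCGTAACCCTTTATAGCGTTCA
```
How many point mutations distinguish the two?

8

The sequences differ at positions 1, 4, 7, 10, 11, 15, 19, 23 (1-based) — 8 in total.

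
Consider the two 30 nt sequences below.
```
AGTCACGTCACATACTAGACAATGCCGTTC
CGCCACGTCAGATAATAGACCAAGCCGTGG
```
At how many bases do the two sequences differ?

8

Comparing position by position, 8 bases differ: 1 (A/C), 3 (T/C), 11 (C/G), 15 (C/A), 21 (A/C), 23 (T/A), 29 (T/G), 30 (C/G).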